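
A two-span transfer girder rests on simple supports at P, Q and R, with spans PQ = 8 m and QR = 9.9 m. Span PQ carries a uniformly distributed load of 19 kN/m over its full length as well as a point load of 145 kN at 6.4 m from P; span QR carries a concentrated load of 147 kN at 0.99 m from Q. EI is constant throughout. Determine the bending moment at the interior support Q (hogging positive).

Insert a hinge at Q; M_Q is the redundant, and each span becomes simply supported.
Rotations at Q on the released spans (each span's end-slope, ×1/EI):
  span PQ: UDL 19: wL³/(24EI) = 405.3/EI
  span PQ: point load 145 at a = 6.4: Pab(L + a)/(6LEI) = 445.4/EI
  span QR: point load 147 at a = 0.99: Pab(L + b)/(6LEI) = 410.6/EI
  relative rotation θ_0 = (850.8 + 410.6)/EI = 1261/EI
A unit hogging moment at Q produces rotation L₁/(3EI) + L₂/(3EI) = 5.967/EI.
Compatibility: M_Q·(L₁+L₂)/(3EI) = θ_0, giving M_Q = 211.4 kN·m (hogging).

M_Q = 211.4 kN·m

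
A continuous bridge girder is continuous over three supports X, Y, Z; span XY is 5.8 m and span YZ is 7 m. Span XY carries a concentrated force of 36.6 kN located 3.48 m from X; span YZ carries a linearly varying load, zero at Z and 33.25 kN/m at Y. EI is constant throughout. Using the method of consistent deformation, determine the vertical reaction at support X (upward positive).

R_X = 1.214 kN

Insert a hinge at Y; M_Y is the redundant, and each span becomes simply supported.
End slopes at the hinge Y, treating each span as simply supported:
  span XY: point load 36.6 at a = 3.48: Pab(L + a)/(6LEI) = 78.8/EI
  span YZ: triangular load, peak 33.25: w₀L³/(45EI) = 253.4/EI
  relative rotation θ_0 = (78.8 + 253.4)/EI = 332.2/EI
A unit hogging moment at Y produces rotation L₁/(3EI) + L₂/(3EI) = 4.267/EI.
Compatibility: M_Y·(L₁+L₂)/(3EI) = θ_0, giving M_Y = 77.87 kN·m (hogging).
Span XY, ΣM about X with M_Y applied at Y: R_Y^{XY}·5.8 = 127.4 + 77.87, so R_Y^{XY} = 35.39 kN and R_X = 36.6 − 35.39 = 1.214 kN.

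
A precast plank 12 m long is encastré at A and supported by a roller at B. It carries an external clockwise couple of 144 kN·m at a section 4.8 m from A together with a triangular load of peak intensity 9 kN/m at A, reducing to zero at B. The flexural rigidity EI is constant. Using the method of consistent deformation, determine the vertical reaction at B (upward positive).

R_B = 22.32 kN

Take the reaction at B as the redundant and release it; the primary structure is a cantilever fixed at A.
Free-end deflection of the primary structure under the applied loading (downward +):
  clockwise couple 144 at a = 4.8: M₀a(2L − a)/(2EI) = 6636/EI
  triangular load, peak 9 at the fixed end: w₀L⁴/(30EI) = 6221/EI
  δ_0 = 12856/EI
Flexibility coefficient — unit upward force at B: δ_{BB} = L³/(3EI) = 576/EI.
Compatibility at B: δ_0 − R_B·δ_{BB} = 0, so R_B = 12856/576 = 22.32 kN.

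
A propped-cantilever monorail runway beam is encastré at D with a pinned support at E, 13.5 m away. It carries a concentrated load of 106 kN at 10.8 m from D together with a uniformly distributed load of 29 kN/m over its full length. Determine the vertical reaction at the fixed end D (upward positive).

Release the roller at E. Primary structure: cantilever fixed at D.
Downward deflection at the released point E due to the loads:
  point load 106 at a = 10.8: Pa²(3L − a)/(6EI) = 61201/EI
  UDL 29: wL⁴/(8EI) = 120405/EI
  δ_0 = 181606/EI
Tip deflection under a unit load at E: L³/(3EI) = 820.1/EI.
The prop prevents deflection at E: R_E = δ_0/δ_{EE} = 181606/820.1 = 221.4 kN.
Vertical equilibrium: R_D = ΣP − R_E = 497.5 − 221.4 = 276.1 kN.

R_D = 276.1 kN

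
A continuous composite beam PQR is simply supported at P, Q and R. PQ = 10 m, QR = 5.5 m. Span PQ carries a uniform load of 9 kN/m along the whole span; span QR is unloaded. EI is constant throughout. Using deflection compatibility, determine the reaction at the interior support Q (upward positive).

R_Q = 65.45 kN

Take M_Q as the redundant. Released structure: two simple spans PQ and QR with a hinge at Q.
Discontinuity in slope at Q on the released structure — sum the simple-span end rotations:
  span PQ: UDL 9: wL³/(24EI) = 375/EI
  relative rotation θ_0 = (375 + 0)/EI = 375/EI
A unit hogging moment at Q produces rotation L₁/(3EI) + L₂/(3EI) = 5.167/EI.
Slope continuity at Q: θ_0 = M_Q·5.167/EI, so M_Q = 375/5.167 = 72.58 kN·m (hogging).
Span PQ, ΣM about P with M_Q applied at Q: R_Q^{PQ}·10 = 450 + 72.58, so R_Q^{PQ} = 52.26 kN and R_P = 90 − 52.26 = 37.74 kN.
Span QR, ΣM about R: R_Q^{QR}·5.5 = 0 + 72.58, so R_Q^{QR} = 13.2 kN and R_R = 0 − 13.2 = -13.2 kN.
R_Q = 52.26 + 13.2 = 65.45 kN.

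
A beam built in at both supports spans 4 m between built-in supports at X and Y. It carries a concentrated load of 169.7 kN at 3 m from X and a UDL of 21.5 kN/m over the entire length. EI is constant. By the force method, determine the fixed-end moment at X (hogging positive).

Take the two fixed-end moments M_X, M_Y as redundants; the released structure is the simple span XY.
On the primary (simply-supported) span, the end slopes from the loading are:
  at X: point load 169.7 at a = 3: Pab(L + b)/(6LEI) = 106.1/EI
  at Y: point load 169.7 at a = 3: Pab(L + a)/(6LEI) = 148.5/EI
  at X: UDL 21.5: wL³/(24EI) = 57.33/EI
  at Y: UDL 21.5: wL³/(24EI) = 57.33/EI
  θ_X0 = 163.4/EI,  θ_Y0 = 205.8/EI
Flexibility coefficients: a unit moment at one end gives L/(3EI) there and L/(6EI) at the far end, so f₁₁ = f₂₂ = 1.333/EI and f₁₂ = f₂₁ = 0.6667/EI.
Compatibility — zero rotation at each built-in end:
  1.333 M_X + 0.6667 M_Y = 163.4
  0.6667 M_X + 1.333 M_Y = 205.8
Solving the pair gives M_X = 60.49 kN·m and M_Y = 124.1 kN·m (hogging).

M_X = 60.49 kN·m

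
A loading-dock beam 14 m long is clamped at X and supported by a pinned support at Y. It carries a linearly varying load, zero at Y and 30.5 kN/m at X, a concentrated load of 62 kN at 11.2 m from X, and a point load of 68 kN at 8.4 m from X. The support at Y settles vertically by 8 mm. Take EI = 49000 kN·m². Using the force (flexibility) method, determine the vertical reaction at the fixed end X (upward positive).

R_X = 228.2 kN

Remove the prop at Y; the released (primary) structure is a cantilever built in at X.
Primary-structure tip deflection at Y by superposition:
  triangular load, peak 30.5 at the fixed end: w₀L⁴/(30EI) = 39056/EI
  point load 62 at a = 11.2: Pa²(3L − a)/(6EI) = 39923/EI
  point load 68 at a = 8.4: Pa²(3L − a)/(6EI) = 26869/EI
  δ_0 = 105849/EI
Flexibility coefficient — unit upward force at Y: δ_{YY} = L³/(3EI) = 914.7/EI.
With EI = 49000 kN·m²: δ_0 = 2.1602 m and δ_{YY} = 0.018667 m/kN.
Compatibility — the beam at Y must follow the support down by 0.008 m: δ_0 − R_Y·δ_{YY} = 0.008, so R_Y = (2.1602 − 0.008)/0.018667 = 115.3 kN.
Vertical equilibrium: R_X = ΣP − R_Y = 343.5 − 115.3 = 228.2 kN.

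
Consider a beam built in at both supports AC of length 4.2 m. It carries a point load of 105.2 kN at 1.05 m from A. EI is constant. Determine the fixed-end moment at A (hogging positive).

Release both end moments; the primary structure is a simply-supported span AC with redundants M_A and M_C.
On the primary (simply-supported) span, the end slopes from the loading are:
  at A: point load 105.2 at a = 1.05: Pab(L + b)/(6LEI) = 101.5/EI
  at C: point load 105.2 at a = 1.05: Pab(L + a)/(6LEI) = 72.49/EI
  θ_A0 = 101.5/EI,  θ_C0 = 72.49/EI
Flexibility coefficients: a unit moment at one end gives L/(3EI) there and L/(6EI) at the far end, so f₁₁ = f₂₂ = 1.4/EI and f₁₂ = f₂₁ = 0.7/EI.
Compatibility — zero rotation at each built-in end:
  1.4 M_A + 0.7 M_C = 101.5
  0.7 M_A + 1.4 M_C = 72.49
Solving the pair gives M_A = 62.13 kN·m and M_C = 20.71 kN·m (hogging).

M_A = 62.13 kN·m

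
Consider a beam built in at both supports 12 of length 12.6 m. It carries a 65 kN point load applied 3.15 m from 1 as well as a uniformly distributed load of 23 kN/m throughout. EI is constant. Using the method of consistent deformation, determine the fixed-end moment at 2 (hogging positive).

Take the two fixed-end moments M_1, M_2 as redundants; the released structure is the simple span 12.
End rotations of the released simple span under the applied load (×1/EI):
  at 1: point load 65 at a = 3.15: Pab(L + b)/(6LEI) = 564.3/EI
  at 2: point load 65 at a = 3.15: Pab(L + a)/(6LEI) = 403.1/EI
  at 1: UDL 23: wL³/(24EI) = 1917/EI
  at 2: UDL 23: wL³/(24EI) = 1917/EI
  θ_10 = 2481/EI,  θ_20 = 2320/EI
Flexibility coefficients: a unit moment at one end gives L/(3EI) there and L/(6EI) at the far end, so f₁₁ = f₂₂ = 4.2/EI and f₁₂ = f₂₁ = 2.1/EI.
Compatibility — zero rotation at each built-in end:
  4.2 M_1 + 2.1 M_2 = 2481
  2.1 M_1 + 4.2 M_2 = 2320
Solving the pair gives M_1 = 419.5 kN·m and M_2 = 342.7 kN·m (hogging).

M_2 = 342.7 kN·m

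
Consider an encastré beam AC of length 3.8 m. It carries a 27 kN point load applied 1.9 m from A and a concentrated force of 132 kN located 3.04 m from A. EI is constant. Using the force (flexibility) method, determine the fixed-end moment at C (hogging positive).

M_C = 77.03 kN·m

Release both end moments; the primary structure is a simply-supported span AC with redundants M_A and M_C.
End rotations of the released simple span under the applied load (×1/EI):
  at A: point load 27 at a = 1.9: Pab(L + b)/(6LEI) = 24.37/EI
  at C: point load 27 at a = 1.9: Pab(L + a)/(6LEI) = 24.37/EI
  at A: point load 132 at a = 3.04: Pab(L + b)/(6LEI) = 60.99/EI
  at C: point load 132 at a = 3.04: Pab(L + a)/(6LEI) = 91.49/EI
  θ_A0 = 85.36/EI,  θ_C0 = 115.9/EI
Flexibility coefficients: a unit moment at one end gives L/(3EI) there and L/(6EI) at the far end, so f₁₁ = f₂₂ = 1.267/EI and f₁₂ = f₂₁ = 0.6333/EI.
Compatibility — zero rotation at each built-in end:
  1.267 M_A + 0.6333 M_C = 85.36
  0.6333 M_A + 1.267 M_C = 115.9
Solving the pair gives M_A = 28.88 kN·m and M_C = 77.03 kN·m (hogging).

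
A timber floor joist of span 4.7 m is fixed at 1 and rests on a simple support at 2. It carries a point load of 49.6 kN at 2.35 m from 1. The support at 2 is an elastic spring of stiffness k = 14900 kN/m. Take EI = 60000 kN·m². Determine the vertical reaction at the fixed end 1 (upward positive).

R_1 = 35.72 kN

Release the roller at 2. Primary structure: cantilever fixed at 1.
Primary-structure tip deflection at 2 by superposition:
  point load 49.6 at a = 2.35: Pa²(3L − a)/(6EI) = 536.4/EI
Tip deflection under a unit load at 2: L³/(3EI) = 34.61/EI.
With EI = 60000 kN·m²: δ_0 = 0.00894 m and δ_{22} = 0.000577 m/kN.
Compatibility — the spring shortens by R_2/k under the reaction it provides: δ_0 − R_2·δ_{22} = R_2/k. With 1/k = 0.000067 m/kN, R_2 = δ_0 / (δ_{22} + 1/k) = 0.00894 / (0.000577 + 0.000067) = 13.88 kN.
Vertical equilibrium: R_1 = ΣP − R_2 = 49.6 − 13.88 = 35.72 kN.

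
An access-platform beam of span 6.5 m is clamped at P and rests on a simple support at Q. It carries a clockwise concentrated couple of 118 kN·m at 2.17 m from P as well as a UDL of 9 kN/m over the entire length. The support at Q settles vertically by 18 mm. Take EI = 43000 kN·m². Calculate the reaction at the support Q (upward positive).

Choose R_Q as the redundant. The primary structure is the cantilever fixed at P.
Deflection at Q on the released cantilever, summing each load's contribution:
  clockwise couple 118 at a = 2.17: M₀a(2L − a)/(2EI) = 1387/EI
  UDL 9: wL⁴/(8EI) = 2008/EI
  δ_0 = 3395/EI
Flexibility coefficient — unit upward force at Q: δ_{QQ} = L³/(3EI) = 91.54/EI.
With EI = 43000 kN·m²: δ_0 = 0.078948 m and δ_{QQ} = 0.002129 m/kN.
Compatibility — the beam at Q must follow the support down by 0.018 m: δ_0 − R_Q·δ_{QQ} = 0.018, so R_Q = (0.078948 − 0.018)/0.002129 = 28.63 kN.

R_Q = 28.63 kN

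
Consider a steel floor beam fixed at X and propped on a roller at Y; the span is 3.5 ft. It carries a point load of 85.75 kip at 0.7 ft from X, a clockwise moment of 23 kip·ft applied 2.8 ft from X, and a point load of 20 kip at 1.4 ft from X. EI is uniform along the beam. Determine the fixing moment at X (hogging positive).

M_X = 46.54 kip·ft

Remove the prop at Y; the released (primary) structure is a cantilever built in at X.
Downward deflection at the released point Y due to the loads:
  point load 85.75 at a = 0.7: Pa²(3L − a)/(6EI) = 68.63/EI
  clockwise couple 23 at a = 2.8: M₀a(2L − a)/(2EI) = 135.2/EI
  point load 20 at a = 1.4: Pa²(3L − a)/(6EI) = 59.45/EI
  δ_0 = 263.3/EI
Tip deflection under a unit load at Y: L³/(3EI) = 14.29/EI.
The prop prevents deflection at Y: R_Y = δ_0/δ_{YY} = 263.3/14.29 = 18.42 kip.
Moment equilibrium about X: M_X = Σ(load moments about X) − R_Y·L = 111 − 18.42×3.5 = 46.54 kip·ft.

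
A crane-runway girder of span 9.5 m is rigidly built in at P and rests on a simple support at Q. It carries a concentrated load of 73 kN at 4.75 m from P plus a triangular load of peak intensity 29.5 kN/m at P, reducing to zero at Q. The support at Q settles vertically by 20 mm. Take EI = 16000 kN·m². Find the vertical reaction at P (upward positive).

Take the reaction at Q as the redundant and release it; the primary structure is a cantilever fixed at P.
Primary-structure tip deflection at Q by superposition:
  point load 73 at a = 4.75: Pa²(3L − a)/(6EI) = 6520/EI
  triangular load, peak 29.5 at the fixed end: w₀L⁴/(30EI) = 8009/EI
  δ_0 = 14529/EI
Tip deflection under a unit load at Q: L³/(3EI) = 285.8/EI.
With EI = 16000 kN·m²: δ_0 = 0.90806 m and δ_{QQ} = 0.017862 m/kN.
Compatibility — the beam at Q must follow the support down by 0.02 m: δ_0 − R_Q·δ_{QQ} = 0.02, so R_Q = (0.90806 − 0.02)/0.017862 = 49.72 kN.
Vertical equilibrium: R_P = ΣP − R_Q = 213.1 − 49.72 = 163.4 kN.

R_P = 163.4 kN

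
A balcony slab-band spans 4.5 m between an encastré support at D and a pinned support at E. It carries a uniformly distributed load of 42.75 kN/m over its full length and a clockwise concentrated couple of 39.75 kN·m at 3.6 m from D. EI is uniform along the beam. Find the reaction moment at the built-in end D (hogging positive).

M_D = 90.72 kN·m

Remove the prop at E; the released (primary) structure is a cantilever built in at D.
Free-end deflection of the primary structure under the applied loading (downward +):
  UDL 42.75: wL⁴/(8EI) = 2191/EI
  clockwise couple 39.75 at a = 3.6: M₀a(2L − a)/(2EI) = 386.4/EI
  δ_0 = 2578/EI
Tip deflection under a unit load at E: L³/(3EI) = 30.38/EI.
The prop prevents deflection at E: R_E = δ_0/δ_{EE} = 2578/30.38 = 84.86 kN.
Moment equilibrium about D: M_D = Σ(load moments about D) − R_E·L = 472.6 − 84.86×4.5 = 90.72 kN·m.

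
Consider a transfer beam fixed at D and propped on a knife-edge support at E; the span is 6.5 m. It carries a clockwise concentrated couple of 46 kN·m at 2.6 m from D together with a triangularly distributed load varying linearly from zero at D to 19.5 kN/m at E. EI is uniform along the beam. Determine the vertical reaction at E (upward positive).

R_E = 41.65 kN

Release the roller at E. Primary structure: cantilever fixed at D.
Primary-structure tip deflection at E by superposition:
  clockwise couple 46 at a = 2.6: M₀a(2L − a)/(2EI) = 621.9/EI
  triangular load, peak 19.5 at the free end: 11w₀L⁴/(120EI) = 3191/EI
  δ_0 = 3813/EI
Tip deflection under a unit load at E: L³/(3EI) = 91.54/EI.
The prop prevents deflection at E: R_E = δ_0/δ_{EE} = 3813/91.54 = 41.65 kN.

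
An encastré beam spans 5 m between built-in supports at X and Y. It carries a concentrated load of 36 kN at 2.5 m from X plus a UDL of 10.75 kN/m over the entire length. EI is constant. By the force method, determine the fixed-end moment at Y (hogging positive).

M_Y = 44.9 kN·m

Release both end moments; the primary structure is a simply-supported span XY with redundants M_X and M_Y.
End rotations of the released simple span under the applied load (×1/EI):
  at X: point load 36 at a = 2.5: Pab(L + b)/(6LEI) = 56.25/EI
  at Y: point load 36 at a = 2.5: Pab(L + a)/(6LEI) = 56.25/EI
  at X: UDL 10.75: wL³/(24EI) = 55.99/EI
  at Y: UDL 10.75: wL³/(24EI) = 55.99/EI
  θ_X0 = 112.2/EI,  θ_Y0 = 112.2/EI
Flexibility coefficients: a unit moment at one end gives L/(3EI) there and L/(6EI) at the far end, so f₁₁ = f₂₂ = 1.667/EI and f₁₂ = f₂₁ = 0.8333/EI.
Compatibility — zero rotation at each built-in end:
  1.667 M_X + 0.8333 M_Y = 112.2
  0.8333 M_X + 1.667 M_Y = 112.2
Solving the pair gives M_X = 44.9 kN·m and M_Y = 44.9 kN·m (hogging).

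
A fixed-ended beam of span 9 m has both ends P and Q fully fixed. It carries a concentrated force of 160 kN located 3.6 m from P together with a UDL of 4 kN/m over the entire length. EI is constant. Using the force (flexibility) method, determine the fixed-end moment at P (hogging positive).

M_P = 234.4 kN·m

Take the two fixed-end moments M_P, M_Q as redundants; the released structure is the simple span PQ.
Simple-span end rotations at P and Q under the given loads:
  at P: point load 160 at a = 3.6: Pab(L + b)/(6LEI) = 829.4/EI
  at Q: point load 160 at a = 3.6: Pab(L + a)/(6LEI) = 725.8/EI
  at P: UDL 4: wL³/(24EI) = 121.5/EI
  at Q: UDL 4: wL³/(24EI) = 121.5/EI
  θ_P0 = 950.9/EI,  θ_Q0 = 847.3/EI
Flexibility coefficients: a unit moment at one end gives L/(3EI) there and L/(6EI) at the far end, so f₁₁ = f₂₂ = 3/EI and f₁₂ = f₂₁ = 1.5/EI.
Compatibility — zero rotation at each built-in end:
  3 M_P + 1.5 M_Q = 950.9
  1.5 M_P + 3 M_Q = 847.3
Solving the pair gives M_P = 234.4 kN·m and M_Q = 165.2 kN·m (hogging).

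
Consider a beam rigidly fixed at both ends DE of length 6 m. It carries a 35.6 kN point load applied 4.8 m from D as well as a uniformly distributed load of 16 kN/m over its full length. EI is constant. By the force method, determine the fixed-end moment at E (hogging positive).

M_E = 75.34 kN·m

Release both end moments; the primary structure is a simply-supported span DE with redundants M_D and M_E.
On the primary (simply-supported) span, the end slopes from the loading are:
  at D: point load 35.6 at a = 4.8: Pab(L + b)/(6LEI) = 41.01/EI
  at E: point load 35.6 at a = 4.8: Pab(L + a)/(6LEI) = 61.52/EI
  at D: UDL 16: wL³/(24EI) = 144/EI
  at E: UDL 16: wL³/(24EI) = 144/EI
  θ_D0 = 185/EI,  θ_E0 = 205.5/EI
Flexibility coefficients: a unit moment at one end gives L/(3EI) there and L/(6EI) at the far end, so f₁₁ = f₂₂ = 2/EI and f₁₂ = f₂₁ = 1/EI.
Compatibility — zero rotation at each built-in end:
  2 M_D + 1 M_E = 185
  1 M_D + 2 M_E = 205.5
Solving the pair gives M_D = 54.84 kN·m and M_E = 75.34 kN·m (hogging).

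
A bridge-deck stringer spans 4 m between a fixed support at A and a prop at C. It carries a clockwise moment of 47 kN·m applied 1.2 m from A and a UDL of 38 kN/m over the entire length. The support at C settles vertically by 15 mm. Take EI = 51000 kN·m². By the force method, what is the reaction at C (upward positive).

Take the reaction at C as the redundant and release it; the primary structure is a cantilever fixed at A.
Downward deflection at the released point C due to the loads:
  clockwise couple 47 at a = 1.2: M₀a(2L − a)/(2EI) = 191.8/EI
  UDL 38: wL⁴/(8EI) = 1216/EI
  δ_0 = 1408/EI
Flexibility coefficient — unit upward force at C: δ_{CC} = L³/(3EI) = 21.33/EI.
With EI = 51000 kN·m²: δ_0 = 0.027603 m and δ_{CC} = 0.000418 m/kN.
Compatibility — the beam at C must follow the support down by 0.015 m: δ_0 − R_C·δ_{CC} = 0.015, so R_C = (0.027603 − 0.015)/0.000418 = 30.13 kN.

R_C = 30.13 kN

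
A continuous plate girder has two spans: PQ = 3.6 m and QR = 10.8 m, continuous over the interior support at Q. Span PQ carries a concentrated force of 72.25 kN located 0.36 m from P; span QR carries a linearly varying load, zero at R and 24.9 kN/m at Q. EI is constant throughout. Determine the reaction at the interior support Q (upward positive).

Release continuity at Q by inserting a hinge; the redundant is the internal moment M_Q. The primary structure is two simply-supported spans PQ and QR.
Discontinuity in slope at Q on the released structure — sum the simple-span end rotations:
  span PQ: point load 72.25 at a = 0.36: Pab(L + a)/(6LEI) = 15.45/EI
  span QR: triangular load, peak 24.9: w₀L³/(45EI) = 697/EI
  relative rotation θ_0 = (15.45 + 697)/EI = 712.5/EI
A unit hogging moment at Q produces rotation L₁/(3EI) + L₂/(3EI) = 4.8/EI.
Slope continuity at Q: θ_0 = M_Q·4.8/EI, so M_Q = 712.5/4.8 = 148.4 kN·m (hogging).
Span PQ, ΣM about P with M_Q applied at Q: R_Q^{PQ}·3.6 = 26.01 + 148.4, so R_Q^{PQ} = 48.46 kN and R_P = 72.25 − 48.46 = 23.79 kN.
Span QR, ΣM about R: R_Q^{QR}·10.8 = 968.1 + 148.4, so R_Q^{QR} = 103.4 kN and R_R = 134.5 − 103.4 = 31.08 kN.
R_Q = 48.46 + 103.4 = 151.8 kN.

R_Q = 151.8 kN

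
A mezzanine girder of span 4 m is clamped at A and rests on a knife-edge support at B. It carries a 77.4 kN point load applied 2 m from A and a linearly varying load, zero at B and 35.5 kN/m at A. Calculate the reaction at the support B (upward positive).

Remove the prop at B; the released (primary) structure is a cantilever built in at A.
Primary-structure tip deflection at B by superposition:
  point load 77.4 at a = 2: Pa²(3L − a)/(6EI) = 516/EI
  triangular load, peak 35.5 at the fixed end: w₀L⁴/(30EI) = 302.9/EI
  δ_0 = 818.9/EI
Flexibility coefficient — unit upward force at B: δ_{BB} = L³/(3EI) = 21.33/EI.
The prop prevents deflection at B: R_B = δ_0/δ_{BB} = 818.9/21.33 = 38.39 kN.

R_B = 38.39 kN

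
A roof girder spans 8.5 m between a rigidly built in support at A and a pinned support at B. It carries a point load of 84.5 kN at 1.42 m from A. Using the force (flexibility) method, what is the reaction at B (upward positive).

R_B = 3.34 kN

Remove the prop at B; the released (primary) structure is a cantilever built in at A.
Free-end deflection of the primary structure under the applied loading (downward +):
  point load 84.5 at a = 1.42: Pa²(3L − a)/(6EI) = 683.8/EI
Flexibility coefficient — unit upward force at B: δ_{BB} = L³/(3EI) = 204.7/EI.
The prop prevents deflection at B: R_B = δ_0/δ_{BB} = 683.8/204.7 = 3.34 kN.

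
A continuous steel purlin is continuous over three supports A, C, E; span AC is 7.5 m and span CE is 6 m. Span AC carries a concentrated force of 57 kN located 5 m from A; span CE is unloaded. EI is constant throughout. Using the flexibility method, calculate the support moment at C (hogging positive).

Insert a hinge at C; M_C is the redundant, and each span becomes simply supported.
Discontinuity in slope at C on the released structure — sum the simple-span end rotations:
  span AC: point load 57 at a = 5: Pab(L + a)/(6LEI) = 197.9/EI
  relative rotation θ_0 = (197.9 + 0)/EI = 197.9/EI
A unit hogging moment at C produces rotation L₁/(3EI) + L₂/(3EI) = 4.5/EI.
Compatibility: M_C·(L₁+L₂)/(3EI) = θ_0, giving M_C = 43.98 kN·m (hogging).

M_C = 43.98 kN·m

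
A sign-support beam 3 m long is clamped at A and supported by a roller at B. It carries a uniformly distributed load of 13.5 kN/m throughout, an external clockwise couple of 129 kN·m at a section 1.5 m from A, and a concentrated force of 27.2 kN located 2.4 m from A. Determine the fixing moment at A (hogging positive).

Remove the prop at B; the released (primary) structure is a cantilever built in at A.
Deflection at B on the released cantilever, summing each load's contribution:
  UDL 13.5: wL⁴/(8EI) = 136.7/EI
  clockwise couple 129 at a = 1.5: M₀a(2L − a)/(2EI) = 435.4/EI
  point load 27.2 at a = 2.4: Pa²(3L − a)/(6EI) = 172.3/EI
  δ_0 = 744.4/EI
Tip deflection under a unit load at B: L³/(3EI) = 9/EI.
Compatibility at B: δ_0 − R_B·δ_{BB} = 0, so R_B = 744.4/9 = 82.71 kN.
Moment equilibrium about A: M_A = Σ(load moments about A) − R_B·L = 255 − 82.71×3 = 6.896 kN·m.

M_A = 6.896 kN·m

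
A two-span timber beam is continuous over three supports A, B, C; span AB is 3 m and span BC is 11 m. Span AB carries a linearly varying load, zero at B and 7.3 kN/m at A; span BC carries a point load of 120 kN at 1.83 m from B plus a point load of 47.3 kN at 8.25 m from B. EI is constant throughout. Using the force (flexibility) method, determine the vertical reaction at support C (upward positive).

R_C = 39.02 kN

Insert a hinge at B; M_B is the redundant, and each span becomes simply supported.
End slopes at the hinge B, treating each span as simply supported:
  span AB: triangular load, peak 7.3: 7w₀L³/(360EI) = 3.833/EI
  span BC: point load 120 at a = 1.83: Pab(L + b)/(6LEI) = 615.4/EI
  span BC: point load 47.3 at a = 8.25: Pab(L + b)/(6LEI) = 223.6/EI
  relative rotation θ_0 = (3.833 + 839)/EI = 842.8/EI
A unit hogging moment at B produces rotation L₁/(3EI) + L₂/(3EI) = 4.667/EI.
Compatibility: M_B·(L₁+L₂)/(3EI) = θ_0, giving M_B = 180.6 kN·m (hogging).
Span BC, ΣM about C: R_B^{BC}·11 = 1230 + 180.6, so R_B^{BC} = 128.3 kN and R_C = 167.3 − 128.3 = 39.02 kN.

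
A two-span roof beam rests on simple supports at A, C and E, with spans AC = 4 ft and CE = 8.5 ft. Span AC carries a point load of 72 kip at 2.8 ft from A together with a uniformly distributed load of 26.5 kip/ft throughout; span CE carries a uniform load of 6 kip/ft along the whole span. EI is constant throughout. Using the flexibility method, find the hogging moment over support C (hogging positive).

Take M_C as the redundant. Released structure: two simple spans AC and CE with a hinge at C.
Discontinuity in slope at C on the released structure — sum the simple-span end rotations:
  span AC: point load 72 at a = 2.8: Pab(L + a)/(6LEI) = 68.54/EI
  span AC: UDL 26.5: wL³/(24EI) = 70.67/EI
  span CE: UDL 6: wL³/(24EI) = 153.5/EI
  relative rotation θ_0 = (139.2 + 153.5)/EI = 292.7/EI
A unit hogging moment at C produces rotation L₁/(3EI) + L₂/(3EI) = 4.167/EI.
Slope continuity at C: θ_0 = M_C·4.167/EI, so M_C = 292.7/4.167 = 70.26 kip·ft (hogging).

M_C = 70.26 kip·ft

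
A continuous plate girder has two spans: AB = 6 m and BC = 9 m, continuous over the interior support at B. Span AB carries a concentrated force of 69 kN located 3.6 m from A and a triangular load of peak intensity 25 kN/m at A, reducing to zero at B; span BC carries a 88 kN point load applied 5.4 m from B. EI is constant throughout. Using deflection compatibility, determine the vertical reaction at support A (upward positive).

R_A = 55.5 kN

Release continuity at B by inserting a hinge; the redundant is the internal moment M_B. The primary structure is two simply-supported spans AB and BC.
End slopes at the hinge B, treating each span as simply supported:
  span AB: point load 69 at a = 3.6: Pab(L + a)/(6LEI) = 159/EI
  span AB: triangular load, peak 25: 7w₀L³/(360EI) = 105/EI
  span BC: point load 88 at a = 5.4: Pab(L + b)/(6LEI) = 399.2/EI
  relative rotation θ_0 = (264 + 399.2)/EI = 663.1/EI
A unit hogging moment at B produces rotation L₁/(3EI) + L₂/(3EI) = 5/EI.
Slope continuity at B: θ_0 = M_B·5/EI, so M_B = 663.1/5 = 132.6 kN·m (hogging).
Span AB, ΣM about A with M_B applied at B: R_B^{AB}·6 = 398.4 + 132.6, so R_B^{AB} = 88.5 kN and R_A = 144 − 88.5 = 55.5 kN.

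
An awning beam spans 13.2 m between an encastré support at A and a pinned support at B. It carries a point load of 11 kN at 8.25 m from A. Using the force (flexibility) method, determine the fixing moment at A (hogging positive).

Take the reaction at B as the redundant and release it; the primary structure is a cantilever fixed at A.
Primary-structure tip deflection at B by superposition:
  point load 11 at a = 8.25: Pa²(3L − a)/(6EI) = 3912/EI
Tip deflection under a unit load at B: L³/(3EI) = 766.7/EI.
Compatibility at B: δ_0 − R_B·δ_{BB} = 0, so R_B = 3912/766.7 = 5.103 kN.
Moment equilibrium about A: M_A = Σ(load moments about A) − R_B·L = 90.75 − 5.103×13.2 = 23.4 kN·m.

M_A = 23.4 kN·m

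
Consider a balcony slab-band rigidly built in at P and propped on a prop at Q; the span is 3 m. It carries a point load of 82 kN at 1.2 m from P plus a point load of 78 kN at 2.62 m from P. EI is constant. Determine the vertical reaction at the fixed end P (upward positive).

R_P = 79.68 kN

Take the reaction at Q as the redundant and release it; the primary structure is a cantilever fixed at P.
Downward deflection at the released point Q due to the loads:
  point load 82 at a = 1.2: Pa²(3L − a)/(6EI) = 153.5/EI
  point load 78 at a = 2.62: Pa²(3L − a)/(6EI) = 569.3/EI
  δ_0 = 722.8/EI
Tip deflection under a unit load at Q: L³/(3EI) = 9/EI.
The prop prevents deflection at Q: R_Q = δ_0/δ_{QQ} = 722.8/9 = 80.32 kN.
Vertical equilibrium: R_P = ΣP − R_Q = 160 − 80.32 = 79.68 kN.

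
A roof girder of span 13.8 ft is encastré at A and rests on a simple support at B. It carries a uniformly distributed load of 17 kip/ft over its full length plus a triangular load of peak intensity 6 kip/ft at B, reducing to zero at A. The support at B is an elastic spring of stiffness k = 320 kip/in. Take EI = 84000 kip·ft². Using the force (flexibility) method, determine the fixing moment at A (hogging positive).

Release the roller at B. Primary structure: cantilever fixed at A.
Primary-structure tip deflection at B by superposition:
  UDL 17: wL⁴/(8EI) = 77068/EI
  triangular load, peak 6 at the free end: 11w₀L⁴/(120EI) = 19947/EI
  δ_0 = 97015/EI
Tip deflection under a unit load at B: L³/(3EI) = 876/EI.
With EI = 84000 kip·ft²: δ_0 = 1.1549 ft and δ_{BB} = 0.010429 ft/kip.
Compatibility — the spring shortens by R_B/k under the reaction it provides: δ_0 − R_B·δ_{BB} = R_B/k. With 1/k = 1/(320×12) ft/kip = 0.00026 ft/kip, R_B = δ_0 / (δ_{BB} + 1/k) = 1.1549 / (0.010429 + 0.00026) = 108 kip.
Moment equilibrium about A: M_A = Σ(load moments about A) − R_B·L = 2000 − 108×13.8 = 508.6 kip·ft.

M_A = 508.6 kip·ft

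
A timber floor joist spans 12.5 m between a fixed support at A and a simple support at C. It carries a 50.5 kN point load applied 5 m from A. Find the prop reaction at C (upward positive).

Take the reaction at C as the redundant and release it; the primary structure is a cantilever fixed at A.
Downward deflection at the released point C due to the loads:
  point load 50.5 at a = 5: Pa²(3L − a)/(6EI) = 6839/EI
Flexibility coefficient — unit upward force at C: δ_{CC} = L³/(3EI) = 651/EI.
Compatibility at C: δ_0 − R_C·δ_{CC} = 0, so R_C = 6839/651 = 10.5 kN.

R_C = 10.5 kN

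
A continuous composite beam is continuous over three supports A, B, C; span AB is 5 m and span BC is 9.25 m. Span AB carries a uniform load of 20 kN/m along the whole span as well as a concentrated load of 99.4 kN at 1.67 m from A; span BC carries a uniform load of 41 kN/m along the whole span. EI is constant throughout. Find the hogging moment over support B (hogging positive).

M_B = 332.4 kN·m

Take M_B as the redundant. Released structure: two simple spans AB and BC with a hinge at B.
Rotations at B on the released spans (each span's end-slope, ×1/EI):
  span AB: UDL 20: wL³/(24EI) = 104.2/EI
  span AB: point load 99.4 at a = 1.67: Pab(L + a)/(6LEI) = 122.9/EI
  span BC: UDL 41: wL³/(24EI) = 1352/EI
  relative rotation θ_0 = (227.1 + 1352)/EI = 1579/EI
A unit hogging moment at B produces rotation L₁/(3EI) + L₂/(3EI) = 4.75/EI.
Slope continuity at B: θ_0 = M_B·4.75/EI, so M_B = 1579/4.75 = 332.4 kN·m (hogging).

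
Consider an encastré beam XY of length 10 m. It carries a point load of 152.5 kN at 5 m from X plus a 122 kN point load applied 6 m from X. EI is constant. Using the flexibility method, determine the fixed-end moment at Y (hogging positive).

Release both end moments; the primary structure is a simply-supported span XY with redundants M_X and M_Y.
Simple-span end rotations at X and Y under the given loads:
  at X: point load 152.5 at a = 5: Pab(L + b)/(6LEI) = 953.1/EI
  at Y: point load 152.5 at a = 5: Pab(L + a)/(6LEI) = 953.1/EI
  at X: point load 122 at a = 6: Pab(L + b)/(6LEI) = 683.2/EI
  at Y: point load 122 at a = 6: Pab(L + a)/(6LEI) = 780.8/EI
  θ_X0 = 1636/EI,  θ_Y0 = 1734/EI
Flexibility coefficients: a unit moment at one end gives L/(3EI) there and L/(6EI) at the far end, so f₁₁ = f₂₂ = 3.333/EI and f₁₂ = f₂₁ = 1.667/EI.
Compatibility — zero rotation at each built-in end:
  3.333 M_X + 1.667 M_Y = 1636
  1.667 M_X + 3.333 M_Y = 1734
Solving the pair gives M_X = 307.7 kN·m and M_Y = 366.3 kN·m (hogging).

M_Y = 366.3 kN·m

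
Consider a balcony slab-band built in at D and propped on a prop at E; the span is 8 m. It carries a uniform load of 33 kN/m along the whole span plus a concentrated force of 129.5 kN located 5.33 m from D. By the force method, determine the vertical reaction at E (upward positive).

Release the roller at E. Primary structure: cantilever fixed at D.
Downward deflection at the released point E due to the loads:
  UDL 33: wL⁴/(8EI) = 16896/EI
  point load 129.5 at a = 5.33: Pa²(3L − a)/(6EI) = 11448/EI
  δ_0 = 28344/EI
Tip deflection under a unit load at E: L³/(3EI) = 170.7/EI.
Compatibility at E: δ_0 − R_E·δ_{EE} = 0, so R_E = 28344/170.7 = 166.1 kN.

R_E = 166.1 kN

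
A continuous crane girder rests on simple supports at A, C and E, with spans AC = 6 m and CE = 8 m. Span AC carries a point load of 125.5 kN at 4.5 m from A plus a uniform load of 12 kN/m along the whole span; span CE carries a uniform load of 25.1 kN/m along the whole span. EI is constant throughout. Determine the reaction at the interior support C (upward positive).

R_C = 286.2 kN

Take M_C as the redundant. Released structure: two simple spans AC and CE with a hinge at C.
Rotations at C on the released spans (each span's end-slope, ×1/EI):
  span AC: point load 125.5 at a = 4.5: Pab(L + a)/(6LEI) = 247.1/EI
  span AC: UDL 12: wL³/(24EI) = 108/EI
  span CE: UDL 25.1: wL³/(24EI) = 535.5/EI
  relative rotation θ_0 = (355.1 + 535.5)/EI = 890.5/EI
A unit hogging moment at C produces rotation L₁/(3EI) + L₂/(3EI) = 4.667/EI.
Compatibility: M_C·(L₁+L₂)/(3EI) = θ_0, giving M_C = 190.8 kN·m (hogging).
Span AC, ΣM about A with M_C applied at C: R_C^{AC}·6 = 780.8 + 190.8, so R_C^{AC} = 161.9 kN and R_A = 197.5 − 161.9 = 35.57 kN.
Span CE, ΣM about E: R_C^{CE}·8 = 803.2 + 190.8, so R_C^{CE} = 124.3 kN and R_E = 200.8 − 124.3 = 76.55 kN.
R_C = 161.9 + 124.3 = 286.2 kN.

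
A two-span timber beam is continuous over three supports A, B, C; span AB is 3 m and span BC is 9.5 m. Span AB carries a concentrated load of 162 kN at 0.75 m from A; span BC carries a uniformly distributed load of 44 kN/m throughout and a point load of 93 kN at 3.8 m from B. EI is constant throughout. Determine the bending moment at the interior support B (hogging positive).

Insert a hinge at B; M_B is the redundant, and each span becomes simply supported.
End slopes at the hinge B, treating each span as simply supported:
  span AB: point load 162 at a = 0.75: Pab(L + a)/(6LEI) = 56.95/EI
  span BC: UDL 44: wL³/(24EI) = 1572/EI
  span BC: point load 93 at a = 3.8: Pab(L + b)/(6LEI) = 537.2/EI
  relative rotation θ_0 = (56.95 + 2109)/EI = 2166/EI
A unit hogging moment at B produces rotation L₁/(3EI) + L₂/(3EI) = 4.167/EI.
Compatibility: M_B·(L₁+L₂)/(3EI) = θ_0, giving M_B = 519.8 kN·m (hogging).

M_B = 519.8 kN·m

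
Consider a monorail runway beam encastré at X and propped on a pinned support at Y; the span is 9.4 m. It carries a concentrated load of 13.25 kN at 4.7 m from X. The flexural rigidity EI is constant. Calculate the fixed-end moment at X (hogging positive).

M_X = 23.35 kN·m

Choose R_Y as the redundant. The primary structure is the cantilever fixed at X.
Free-end deflection of the primary structure under the applied loading (downward +):
  point load 13.25 at a = 4.7: Pa²(3L − a)/(6EI) = 1146/EI
Tip deflection under a unit load at Y: L³/(3EI) = 276.9/EI.
The prop prevents deflection at Y: R_Y = δ_0/δ_{YY} = 1146/276.9 = 4.141 kN.
Moment equilibrium about X: M_X = Σ(load moments about X) − R_Y·L = 62.27 − 4.141×9.4 = 23.35 kN·m.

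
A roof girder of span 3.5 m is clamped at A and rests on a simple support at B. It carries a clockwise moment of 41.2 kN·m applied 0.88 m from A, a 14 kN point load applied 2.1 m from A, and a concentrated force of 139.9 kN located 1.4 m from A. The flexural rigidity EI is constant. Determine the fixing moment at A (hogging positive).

M_A = 116.3 kN·m

Remove the prop at B; the released (primary) structure is a cantilever built in at A.
Deflection at B on the released cantilever, summing each load's contribution:
  clockwise couple 41.2 at a = 0.88: M₀a(2L − a)/(2EI) = 110.9/EI
  point load 14 at a = 2.1: Pa²(3L − a)/(6EI) = 86.44/EI
  point load 139.9 at a = 1.4: Pa²(3L − a)/(6EI) = 415.9/EI
  δ_0 = 613.3/EI
Tip deflection under a unit load at B: L³/(3EI) = 14.29/EI.
Compatibility at B: δ_0 − R_B·δ_{BB} = 0, so R_B = 613.3/14.29 = 42.91 kN.
Moment equilibrium about A: M_A = Σ(load moments about A) − R_B·L = 266.5 − 42.91×3.5 = 116.3 kN·m.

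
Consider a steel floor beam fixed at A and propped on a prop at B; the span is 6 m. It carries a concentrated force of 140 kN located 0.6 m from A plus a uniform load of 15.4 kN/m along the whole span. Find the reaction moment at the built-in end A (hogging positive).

Release the roller at B. Primary structure: cantilever fixed at A.
Downward deflection at the released point B due to the loads:
  point load 140 at a = 0.6: Pa²(3L − a)/(6EI) = 146.2/EI
  UDL 15.4: wL⁴/(8EI) = 2495/EI
  δ_0 = 2641/EI
Tip deflection under a unit load at B: L³/(3EI) = 72/EI.
The prop prevents deflection at B: R_B = δ_0/δ_{BB} = 2641/72 = 36.68 kN.
Moment equilibrium about A: M_A = Σ(load moments about A) − R_B·L = 361.2 − 36.68×6 = 141.1 kN·m.

M_A = 141.1 kN·m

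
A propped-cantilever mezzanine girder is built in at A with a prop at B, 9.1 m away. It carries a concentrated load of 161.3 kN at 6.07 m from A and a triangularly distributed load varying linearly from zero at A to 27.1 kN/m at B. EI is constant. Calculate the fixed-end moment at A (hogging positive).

Take the reaction at B as the redundant and release it; the primary structure is a cantilever fixed at A.
Free-end deflection of the primary structure under the applied loading (downward +):
  point load 161.3 at a = 6.07: Pa²(3L − a)/(6EI) = 21029/EI
  triangular load, peak 27.1 at the free end: 11w₀L⁴/(120EI) = 17035/EI
  δ_0 = 38064/EI
Flexibility coefficient — unit upward force at B: δ_{BB} = L³/(3EI) = 251.2/EI.
Compatibility at B: δ_0 − R_B·δ_{BB} = 0, so R_B = 38064/251.2 = 151.5 kN.
Moment equilibrium about A: M_A = Σ(load moments about A) − R_B·L = 1727 − 151.5×9.1 = 348.2 kN·m.

M_A = 348.2 kN·m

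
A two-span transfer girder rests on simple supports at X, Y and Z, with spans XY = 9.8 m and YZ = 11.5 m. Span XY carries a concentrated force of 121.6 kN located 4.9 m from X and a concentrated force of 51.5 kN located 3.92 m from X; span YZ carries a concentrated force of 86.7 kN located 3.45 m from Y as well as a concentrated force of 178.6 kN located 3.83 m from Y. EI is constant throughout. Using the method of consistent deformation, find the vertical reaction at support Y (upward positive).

R_Y = 345 kN

Take M_Y as the redundant. Released structure: two simple spans XY and YZ with a hinge at Y.
End slopes at the hinge Y, treating each span as simply supported:
  span XY: point load 121.6 at a = 4.9: Pab(L + a)/(6LEI) = 729.9/EI
  span XY: point load 51.5 at a = 3.92: Pab(L + a)/(6LEI) = 277/EI
  span YZ: point load 86.7 at a = 3.45: Pab(L + b)/(6LEI) = 682.2/EI
  span YZ: point load 178.6 at a = 3.83: Pab(L + b)/(6LEI) = 1458/EI
  relative rotation θ_0 = (1007 + 2140)/EI = 3147/EI
A unit hogging moment at Y produces rotation L₁/(3EI) + L₂/(3EI) = 7.1/EI.
Compatibility: M_Y·(L₁+L₂)/(3EI) = θ_0, giving M_Y = 443.2 kN·m (hogging).
Span XY, ΣM about X with M_Y applied at Y: R_Y^{XY}·9.8 = 797.7 + 443.2, so R_Y^{XY} = 126.6 kN and R_X = 173.1 − 126.6 = 46.48 kN.
Span YZ, ΣM about Z: R_Y^{YZ}·11.5 = 2068 + 443.2, so R_Y^{YZ} = 218.3 kN and R_Z = 265.3 − 218.3 = 46.95 kN.
R_Y = 126.6 + 218.3 = 345 kN.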